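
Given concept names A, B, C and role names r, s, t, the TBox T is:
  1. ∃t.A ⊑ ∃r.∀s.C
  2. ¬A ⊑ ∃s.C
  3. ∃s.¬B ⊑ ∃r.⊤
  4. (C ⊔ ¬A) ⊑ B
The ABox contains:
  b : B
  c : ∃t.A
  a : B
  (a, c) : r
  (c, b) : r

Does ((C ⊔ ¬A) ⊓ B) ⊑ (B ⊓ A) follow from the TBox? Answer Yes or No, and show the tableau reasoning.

1. ((C ⊔ ¬A) ⊓ B) ⊑ (B ⊓ A)  ⇔  (((C ⊔ ¬A) ⊓ B) ⊓ (¬B ⊔ ¬A)) unsat w.r.t. T
   open: L(x₀) ⊇ {B, C, ¬A, ∀s.B, ∀t.¬A, …} (+ ∃-successors)
2. Hence ((C ⊔ ¬A) ⊓ B) ⊑ (B ⊓ A): not entailed.

No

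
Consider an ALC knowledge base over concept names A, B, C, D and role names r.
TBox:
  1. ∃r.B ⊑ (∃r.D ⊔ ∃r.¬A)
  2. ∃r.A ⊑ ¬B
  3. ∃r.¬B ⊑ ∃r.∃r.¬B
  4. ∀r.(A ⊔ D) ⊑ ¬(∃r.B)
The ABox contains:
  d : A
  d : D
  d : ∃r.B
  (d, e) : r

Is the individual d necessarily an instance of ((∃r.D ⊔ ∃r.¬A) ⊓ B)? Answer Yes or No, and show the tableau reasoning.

No

1. d : ((∃r.D ⊔ ∃r.¬A) ⊓ B)?  L(d) = {A, D, ∃r.B} ∪ {((∀r.¬D ⊓ ∀r.A) ⊔ ¬B)}
   apply at d: ∃r.B⊑(∃r.D ⊔ ∃r.¬A)
   open: L(d) ⊇ {A, D, ¬B, ∀r.B, ∀r.¬A, …} (+ ∃-successors) — d ∉ ((∃r.D ⊔ ∃r.¬A) ⊓ B) possible
2. Hence d : ((∃r.D ⊔ ∃r.¬A) ⊓ B): not entailed.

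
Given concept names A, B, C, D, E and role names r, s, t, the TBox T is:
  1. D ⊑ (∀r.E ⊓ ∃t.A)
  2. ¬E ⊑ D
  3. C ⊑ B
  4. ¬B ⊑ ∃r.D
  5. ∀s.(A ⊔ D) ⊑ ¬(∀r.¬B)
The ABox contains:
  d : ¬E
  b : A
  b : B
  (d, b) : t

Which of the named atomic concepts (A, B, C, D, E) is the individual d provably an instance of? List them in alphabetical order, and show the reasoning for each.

{D}

1. d : A?  L(d) = {¬E} ∪ {¬A}
   apply at d: ¬E⊑D
   open: L(d) ⊇ {B, D, ¬A, ¬E, ∀r.E, …} (+ ∃-successors) — d ∉ A possible
2. d : B?  L(d) = {¬E} ∪ {¬B}
   apply at d: ¬E⊑D; ¬B⊑∃r.D
   open: L(d) ⊇ {D, ¬B, ¬C, ¬E, ∀r.E, …} (+ ∃-successors) — d ∉ B possible
3. d : C?  L(d) = {¬E} ∪ {¬C}
   apply at d: ¬E⊑D
   open: L(d) ⊇ {B, D, ¬C, ¬E, ∀r.E, …} (+ ∃-successors) — d ∉ C possible
4. d : D?  L(d) = {¬E} ∪ {¬D}
   clash {D, ¬D} at d — d ∈ D
5. d : E?  L(d) = {¬E} ∪ {¬E}
   apply at d: ¬E⊑D
   open: L(d) ⊇ {B, D, ¬E, ∀r.E, ∃s.(¬A ⊓ ¬D), …} (+ ∃-successors) — d ∉ E possible
6. Entailed for d: {D}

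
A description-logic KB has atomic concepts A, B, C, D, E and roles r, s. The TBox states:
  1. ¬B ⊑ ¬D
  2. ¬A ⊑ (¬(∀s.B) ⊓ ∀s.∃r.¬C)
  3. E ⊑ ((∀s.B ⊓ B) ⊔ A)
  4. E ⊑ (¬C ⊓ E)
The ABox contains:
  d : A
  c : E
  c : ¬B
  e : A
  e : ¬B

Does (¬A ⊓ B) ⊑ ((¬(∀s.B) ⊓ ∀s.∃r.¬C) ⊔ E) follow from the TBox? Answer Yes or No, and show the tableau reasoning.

1. (¬A ⊓ B) ⊑ ((¬(∀s.B) ⊓ ∀s.∃r.¬C) ⊔ E)  ⇔  ((¬A ⊓ B) ⊓ ((∀s.B ⊔ ∃s.∀r.C) ⊓ ¬E)) unsat w.r.t. T
   all branches close; clash {C, ¬C} at an ∃-successor
2. Hence (¬A ⊓ B) ⊑ ((¬(∀s.B) ⊓ ∀s.∃r.¬C) ⊔ E): entailed.

Yes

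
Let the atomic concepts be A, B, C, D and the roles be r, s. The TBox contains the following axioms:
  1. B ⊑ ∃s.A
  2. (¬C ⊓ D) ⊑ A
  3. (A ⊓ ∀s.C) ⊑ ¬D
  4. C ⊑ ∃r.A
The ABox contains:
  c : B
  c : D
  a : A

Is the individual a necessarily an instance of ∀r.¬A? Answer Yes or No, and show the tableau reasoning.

No

1. a : ∀r.¬A?  L(a) = {A} ∪ {∃r.A}
   open: L(a) ⊇ {A, ¬B, ∃r.A, ∃s.¬C} (+ ∃-successors) — a ∉ ∀r.¬A possible
2. Hence a : ∀r.¬A: not entailed.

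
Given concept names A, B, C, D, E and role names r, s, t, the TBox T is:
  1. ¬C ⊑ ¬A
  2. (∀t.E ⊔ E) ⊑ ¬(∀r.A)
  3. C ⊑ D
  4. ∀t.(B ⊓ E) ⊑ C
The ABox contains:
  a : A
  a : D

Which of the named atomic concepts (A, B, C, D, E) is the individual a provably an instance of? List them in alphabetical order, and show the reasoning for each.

1. a : A?  L(a) = {A, D} ∪ {¬A}
   clash {A, ¬A} at a — a ∈ A
2. a : B?  L(a) = {A, D} ∪ {¬B}
   open: L(a) ⊇ {A, C, D, ¬B, ¬E, …} (+ ∃-successors) — a ∉ B possible
3. a : C?  L(a) = {A, D} ∪ {¬C}
   clash {A, ¬A} at a — a ∈ C
4. a : D?  L(a) = {A, D} ∪ {¬D}
   clash {D, ¬D} at a — a ∈ D
5. a : E?  L(a) = {A, D} ∪ {¬E}
   open: L(a) ⊇ {A, C, D, ¬E, ∃t.¬E} (+ ∃-successors) — a ∉ E possible
6. Entailed for a: {A, C, D}

{A, C, D}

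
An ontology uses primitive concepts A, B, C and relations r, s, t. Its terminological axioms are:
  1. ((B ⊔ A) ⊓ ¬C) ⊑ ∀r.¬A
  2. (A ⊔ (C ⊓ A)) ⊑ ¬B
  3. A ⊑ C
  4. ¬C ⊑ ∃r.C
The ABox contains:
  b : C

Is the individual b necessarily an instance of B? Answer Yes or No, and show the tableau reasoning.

No

1. b : B?  L(b) = {C} ∪ {¬B}
   open: L(b) ⊇ {C, ¬B} — b ∉ B possible
2. Hence b : B: not entailed.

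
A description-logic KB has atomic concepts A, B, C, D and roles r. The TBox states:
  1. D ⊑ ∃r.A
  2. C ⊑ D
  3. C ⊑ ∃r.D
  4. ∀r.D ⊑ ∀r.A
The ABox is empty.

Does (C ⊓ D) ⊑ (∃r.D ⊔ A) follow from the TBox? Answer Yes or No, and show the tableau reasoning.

1. (C ⊓ D) ⊑ (∃r.D ⊔ A)  ⇔  ((C ⊓ D) ⊓ (∀r.¬D ⊓ ¬A)) unsat w.r.t. T
   all branches close; clash {D, ¬D} at an ∃-successor
2. Hence (C ⊓ D) ⊑ (∃r.D ⊔ A): entailed.

Yes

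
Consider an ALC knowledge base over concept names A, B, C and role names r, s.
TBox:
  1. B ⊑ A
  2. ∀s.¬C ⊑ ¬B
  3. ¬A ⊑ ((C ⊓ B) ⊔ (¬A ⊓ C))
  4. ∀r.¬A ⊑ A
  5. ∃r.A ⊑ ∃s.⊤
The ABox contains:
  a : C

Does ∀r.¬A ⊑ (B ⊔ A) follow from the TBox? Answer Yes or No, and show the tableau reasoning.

Yes

1. ∀r.¬A ⊑ (B ⊔ A)  ⇔  (∀r.¬A ⊓ (¬B ⊓ ¬A)) unsat w.r.t. T
   all branches close; clash {A, ¬A} at x₀
2. Hence ∀r.¬A ⊑ (B ⊔ A): entailed.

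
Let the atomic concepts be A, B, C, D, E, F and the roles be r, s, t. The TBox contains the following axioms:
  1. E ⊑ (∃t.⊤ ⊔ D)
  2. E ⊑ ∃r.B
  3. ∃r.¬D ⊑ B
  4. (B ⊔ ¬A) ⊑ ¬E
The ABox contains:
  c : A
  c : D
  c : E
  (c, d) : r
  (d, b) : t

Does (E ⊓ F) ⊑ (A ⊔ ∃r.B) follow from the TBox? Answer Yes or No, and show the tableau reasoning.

1. (E ⊓ F) ⊑ (A ⊔ ∃r.B)  ⇔  ((E ⊓ F) ⊓ (¬A ⊓ ∀r.¬B)) unsat w.r.t. T
   all branches close; clash {E, ¬E} at x₀
2. Hence (E ⊓ F) ⊑ (A ⊔ ∃r.B): entailed.

Yes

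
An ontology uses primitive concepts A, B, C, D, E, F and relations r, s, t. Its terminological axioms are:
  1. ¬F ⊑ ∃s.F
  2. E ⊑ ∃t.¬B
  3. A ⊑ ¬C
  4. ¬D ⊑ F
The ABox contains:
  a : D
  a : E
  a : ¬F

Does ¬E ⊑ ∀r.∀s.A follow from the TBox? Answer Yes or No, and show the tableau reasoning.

No

1. ¬E ⊑ ∀r.∀s.A  ⇔  (¬E ⊓ ∃r.∃s.¬A) unsat w.r.t. T
   open: L(x₀) ⊇ {D, F, ¬A, ¬E, ∃r.∃s.¬A} (+ ∃-successors)
2. Hence ¬E ⊑ ∀r.∀s.A: not entailed.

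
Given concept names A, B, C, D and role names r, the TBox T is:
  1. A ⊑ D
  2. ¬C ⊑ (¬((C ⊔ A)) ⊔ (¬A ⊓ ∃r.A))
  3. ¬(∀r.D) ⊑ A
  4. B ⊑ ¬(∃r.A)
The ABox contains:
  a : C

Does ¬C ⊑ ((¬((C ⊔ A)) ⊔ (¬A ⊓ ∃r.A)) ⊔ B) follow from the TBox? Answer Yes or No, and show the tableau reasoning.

Yes

1. ¬C ⊑ ((¬((C ⊔ A)) ⊔ (¬A ⊓ ∃r.A)) ⊔ B)  ⇔  (¬C ⊓ (((C ⊔ A) ⊓ (A ⊔ ∀r.¬A)) ⊓ ¬B)) unsat w.r.t. T
   all branches close; clash {A, ¬A} at x₀
2. Hence ¬C ⊑ ((¬((C ⊔ A)) ⊔ (¬A ⊓ ∃r.A)) ⊔ B): entailed.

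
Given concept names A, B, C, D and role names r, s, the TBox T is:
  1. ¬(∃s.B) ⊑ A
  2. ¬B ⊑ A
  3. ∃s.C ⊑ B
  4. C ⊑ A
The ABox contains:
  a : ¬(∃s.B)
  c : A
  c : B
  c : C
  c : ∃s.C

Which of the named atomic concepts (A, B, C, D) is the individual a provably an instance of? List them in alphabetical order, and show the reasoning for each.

{A}

1. a : A?  L(a) = {¬(∃s.B)} ∪ {¬A}
   clash {A, ¬A} at a — a ∈ A
2. a : B?  L(a) = {¬(∃s.B)} ∪ {¬B}
   apply at a: ¬(∃s.B)⊑A; ¬B⊑A
   open: L(a) ⊇ {A, ¬B, ∀s.¬B, ∀s.¬C} — a ∉ B possible
3. a : C?  L(a) = {¬(∃s.B)} ∪ {¬C}
   apply at a: ¬(∃s.B)⊑A
   open: L(a) ⊇ {A, B, ¬C, ∀s.¬B} — a ∉ C possible
4. a : D?  L(a) = {¬(∃s.B)} ∪ {¬D}
   apply at a: ¬(∃s.B)⊑A
   open: L(a) ⊇ {A, B, ¬C, ¬D, ∀s.¬B} — a ∉ D possible
5. Entailed for a: {A}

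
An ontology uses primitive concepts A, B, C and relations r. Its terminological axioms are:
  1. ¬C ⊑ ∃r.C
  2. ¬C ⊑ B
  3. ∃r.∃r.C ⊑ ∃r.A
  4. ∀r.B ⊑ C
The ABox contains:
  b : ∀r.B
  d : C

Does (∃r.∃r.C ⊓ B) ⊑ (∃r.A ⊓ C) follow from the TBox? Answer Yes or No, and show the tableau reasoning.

1. (∃r.∃r.C ⊓ B) ⊑ (∃r.A ⊓ C)  ⇔  ((∃r.∃r.C ⊓ B) ⊓ (∀r.¬A ⊔ ¬C)) unsat w.r.t. T
   apply at x₀: ∃r.∃r.C⊑∃r.A
   open: L(x₀) ⊇ {B, ¬C, ∃r.A, ∃r.C, ∃r.¬B, …} (+ ∃-successors)
2. Hence (∃r.∃r.C ⊓ B) ⊑ (∃r.A ⊓ C): not entailed.

No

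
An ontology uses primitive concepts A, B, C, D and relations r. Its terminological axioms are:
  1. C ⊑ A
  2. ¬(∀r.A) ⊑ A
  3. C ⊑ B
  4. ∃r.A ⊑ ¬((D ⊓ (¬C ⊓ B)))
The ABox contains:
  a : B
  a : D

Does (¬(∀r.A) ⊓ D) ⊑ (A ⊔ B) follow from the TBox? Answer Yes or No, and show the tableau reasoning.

1. (¬(∀r.A) ⊓ D) ⊑ (A ⊔ B)  ⇔  ((∃r.¬A ⊓ D) ⊓ (¬A ⊓ ¬B)) unsat w.r.t. T
   all branches close; clash {A, ¬A} at x₀
2. Hence (¬(∀r.A) ⊓ D) ⊑ (A ⊔ B): entailed.

Yes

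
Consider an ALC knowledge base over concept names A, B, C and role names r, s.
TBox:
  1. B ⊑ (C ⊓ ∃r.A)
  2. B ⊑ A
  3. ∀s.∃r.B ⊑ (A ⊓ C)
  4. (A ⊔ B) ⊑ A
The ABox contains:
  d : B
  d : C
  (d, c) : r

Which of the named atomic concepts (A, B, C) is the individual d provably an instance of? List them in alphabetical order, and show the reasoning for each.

{A, B, C}

1. d : A?  L(d) = {B, C} ∪ {¬A}
   clash {A, ¬A} at d — d ∈ A
2. d : B?  L(d) = {B, C} ∪ {¬B}
   clash {B, ¬B} at d — d ∈ B
3. d : C?  L(d) = {B, C} ∪ {¬C}
   clash {C, ¬C} at d — d ∈ C
4. Entailed for d: {A, B, C}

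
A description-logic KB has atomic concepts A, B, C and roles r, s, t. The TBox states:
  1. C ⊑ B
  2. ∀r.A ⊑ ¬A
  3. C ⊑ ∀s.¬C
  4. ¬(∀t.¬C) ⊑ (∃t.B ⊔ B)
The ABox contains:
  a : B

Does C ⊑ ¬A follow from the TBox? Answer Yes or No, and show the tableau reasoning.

1. C ⊑ ¬A  ⇔  (C ⊓ A) unsat w.r.t. T
   apply at x₀: C⊑B; C⊑∀s.¬C
   open: L(x₀) ⊇ {A, B, C, ∀s.¬C, ∀t.¬C, …} (+ ∃-successors)
2. Hence C ⊑ ¬A: not entailed.

No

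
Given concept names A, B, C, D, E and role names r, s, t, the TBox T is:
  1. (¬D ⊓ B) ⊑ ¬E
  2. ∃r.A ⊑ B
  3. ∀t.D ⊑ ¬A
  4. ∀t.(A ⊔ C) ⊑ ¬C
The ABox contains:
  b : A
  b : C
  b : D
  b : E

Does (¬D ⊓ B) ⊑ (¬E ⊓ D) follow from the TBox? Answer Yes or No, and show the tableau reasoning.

No

1. (¬D ⊓ B) ⊑ (¬E ⊓ D)  ⇔  ((¬D ⊓ B) ⊓ (E ⊔ ¬D)) unsat w.r.t. T
   apply at x₀: (¬D ⊓ B)⊑¬E
   open: L(x₀) ⊇ {B, ¬D, ¬E, ∃t.(¬A ⊓ ¬C), ∃t.¬D} (+ ∃-successors)
2. Hence (¬D ⊓ B) ⊑ (¬E ⊓ D): not entailed.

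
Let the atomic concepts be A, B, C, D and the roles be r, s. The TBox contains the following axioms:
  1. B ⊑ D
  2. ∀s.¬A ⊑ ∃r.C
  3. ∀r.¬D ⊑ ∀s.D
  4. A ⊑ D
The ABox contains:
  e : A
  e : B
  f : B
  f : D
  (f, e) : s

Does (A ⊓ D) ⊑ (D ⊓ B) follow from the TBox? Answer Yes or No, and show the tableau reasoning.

No

1. (A ⊓ D) ⊑ (D ⊓ B)  ⇔  ((A ⊓ D) ⊓ (¬D ⊔ ¬B)) unsat w.r.t. T
   open: L(x₀) ⊇ {A, D, ¬B, ∃r.D, ∃s.A} (+ ∃-successors)
2. Hence (A ⊓ D) ⊑ (D ⊓ B): not entailed.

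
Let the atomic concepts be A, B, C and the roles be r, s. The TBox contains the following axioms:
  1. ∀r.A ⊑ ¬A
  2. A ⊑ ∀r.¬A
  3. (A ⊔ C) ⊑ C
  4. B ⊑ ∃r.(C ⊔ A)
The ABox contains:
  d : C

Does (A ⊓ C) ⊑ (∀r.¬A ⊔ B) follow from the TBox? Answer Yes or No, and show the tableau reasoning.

1. (A ⊓ C) ⊑ (∀r.¬A ⊔ B)  ⇔  ((A ⊓ C) ⊓ (∃r.A ⊓ ¬B)) unsat w.r.t. T
   all branches close; clash {A, ¬A} at x₀
2. Hence (A ⊓ C) ⊑ (∀r.¬A ⊔ B): entailed.

Yes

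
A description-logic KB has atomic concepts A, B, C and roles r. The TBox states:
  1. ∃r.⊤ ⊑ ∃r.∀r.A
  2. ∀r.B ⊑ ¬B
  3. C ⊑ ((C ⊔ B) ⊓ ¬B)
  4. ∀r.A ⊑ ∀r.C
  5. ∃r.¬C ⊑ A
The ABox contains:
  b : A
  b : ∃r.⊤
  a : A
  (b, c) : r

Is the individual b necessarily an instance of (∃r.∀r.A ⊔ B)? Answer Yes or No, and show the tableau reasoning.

Yes

1. b : (∃r.∀r.A ⊔ B)?  L(b) = {A, ∃r.⊤} ∪ {(∀r.∃r.¬A ⊓ ¬B)}
   clash {B, ¬B} at b — b ∈ (∃r.∀r.A ⊔ B)
2. Hence b : (∃r.∀r.A ⊔ B): entailed.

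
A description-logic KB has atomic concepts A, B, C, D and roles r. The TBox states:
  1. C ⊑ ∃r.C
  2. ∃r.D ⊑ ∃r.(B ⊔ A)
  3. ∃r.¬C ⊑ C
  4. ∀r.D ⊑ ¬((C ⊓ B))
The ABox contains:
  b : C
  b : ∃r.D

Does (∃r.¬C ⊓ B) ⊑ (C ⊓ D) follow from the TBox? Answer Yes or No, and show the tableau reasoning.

No

1. (∃r.¬C ⊓ B) ⊑ (C ⊓ D)  ⇔  ((∃r.¬C ⊓ B) ⊓ (¬C ⊔ ¬D)) unsat w.r.t. T
   apply at x₀: ∃r.¬C⊑C
   open: L(x₀) ⊇ {B, C, ¬D, ∀r.¬D, ∃r.C, …} (+ ∃-successors)
2. Hence (∃r.¬C ⊓ B) ⊑ (C ⊓ D): not entailed.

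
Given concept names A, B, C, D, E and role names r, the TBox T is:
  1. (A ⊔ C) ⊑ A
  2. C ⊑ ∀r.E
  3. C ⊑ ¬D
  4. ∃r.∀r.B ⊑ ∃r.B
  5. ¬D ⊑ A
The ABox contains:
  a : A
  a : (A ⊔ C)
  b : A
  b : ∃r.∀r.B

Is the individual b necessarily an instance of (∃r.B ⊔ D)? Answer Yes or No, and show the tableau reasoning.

1. b : (∃r.B ⊔ D)?  L(b) = {A, ∃r.∀r.B} ∪ {(∀r.¬B ⊓ ¬D)}
   clash {B, ¬B} at an ∃-successor — b ∈ (∃r.B ⊔ D)
2. Hence b : (∃r.B ⊔ D): entailed.

Yes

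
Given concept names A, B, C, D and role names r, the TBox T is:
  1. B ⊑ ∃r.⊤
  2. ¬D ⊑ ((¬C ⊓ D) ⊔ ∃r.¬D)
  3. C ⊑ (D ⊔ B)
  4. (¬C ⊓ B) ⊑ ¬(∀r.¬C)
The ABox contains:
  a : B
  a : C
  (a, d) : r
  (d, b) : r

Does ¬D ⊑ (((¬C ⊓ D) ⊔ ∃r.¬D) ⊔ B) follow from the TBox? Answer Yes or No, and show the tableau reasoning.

Yes

1. ¬D ⊑ (((¬C ⊓ D) ⊔ ∃r.¬D) ⊔ B)  ⇔  (¬D ⊓ (((C ⊔ ¬D) ⊓ ∀r.D) ⊓ ¬B)) unsat w.r.t. T
   all branches close; clash {B, ¬B} at x₀
2. Hence ¬D ⊑ (((¬C ⊓ D) ⊔ ∃r.¬D) ⊔ B): entailed.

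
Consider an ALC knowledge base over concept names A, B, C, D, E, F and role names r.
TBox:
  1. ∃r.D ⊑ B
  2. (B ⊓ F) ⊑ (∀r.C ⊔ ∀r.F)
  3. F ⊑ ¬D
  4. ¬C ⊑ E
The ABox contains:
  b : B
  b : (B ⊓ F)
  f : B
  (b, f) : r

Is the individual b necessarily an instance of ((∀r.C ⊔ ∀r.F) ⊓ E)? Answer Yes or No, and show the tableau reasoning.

1. b : ((∀r.C ⊔ ∀r.F) ⊓ E)?  L(b) = {B, (B ⊓ F)} ∪ {((∃r.¬C ⊓ ∃r.¬F) ⊔ ¬E)}
   apply at b: (B ⊓ F)⊑(∀r.C ⊔ ∀r.F); F⊑¬D
   open: L(b) ⊇ {B, C, F, ¬D, ¬E, …} — b ∉ ((∀r.C ⊔ ∀r.F) ⊓ E) possible
2. Hence b : ((∀r.C ⊔ ∀r.F) ⊓ E): not entailed.

No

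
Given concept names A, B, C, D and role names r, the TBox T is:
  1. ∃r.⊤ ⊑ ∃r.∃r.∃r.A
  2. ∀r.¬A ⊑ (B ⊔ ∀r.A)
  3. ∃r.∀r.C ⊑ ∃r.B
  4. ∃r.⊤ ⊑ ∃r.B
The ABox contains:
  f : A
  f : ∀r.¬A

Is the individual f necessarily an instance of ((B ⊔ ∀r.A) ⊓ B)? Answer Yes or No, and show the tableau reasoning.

1. f : ((B ⊔ ∀r.A) ⊓ B)?  L(f) = {A, ∀r.¬A} ∪ {((¬B ⊓ ∃r.¬A) ⊔ ¬B)}
   apply at f: ∀r.¬A⊑(B ⊔ ∀r.A)
   open: L(f) ⊇ {A, ¬B, ∀r.A, ∀r.¬A, ∀r.∃r.¬C, …} — f ∉ ((B ⊔ ∀r.A) ⊓ B) possible
2. Hence f : ((B ⊔ ∀r.A) ⊓ B): not entailed.

No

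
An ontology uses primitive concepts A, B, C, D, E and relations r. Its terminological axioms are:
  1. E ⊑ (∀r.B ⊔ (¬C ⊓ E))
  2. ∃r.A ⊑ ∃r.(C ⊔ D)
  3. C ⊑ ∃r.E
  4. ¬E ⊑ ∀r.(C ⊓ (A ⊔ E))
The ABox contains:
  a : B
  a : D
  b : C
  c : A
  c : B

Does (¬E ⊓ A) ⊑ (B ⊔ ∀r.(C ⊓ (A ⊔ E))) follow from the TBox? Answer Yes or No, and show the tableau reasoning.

Yes

1. (¬E ⊓ A) ⊑ (B ⊔ ∀r.(C ⊓ (A ⊔ E)))  ⇔  ((¬E ⊓ A) ⊓ (¬B ⊓ ∃r.(¬C ⊔ (¬A ⊓ ¬E)))) unsat w.r.t. T
   all branches close; clash {E, ¬E} at an ∃-successor
2. Hence (¬E ⊓ A) ⊑ (B ⊔ ∀r.(C ⊓ (A ⊔ E))): entailed.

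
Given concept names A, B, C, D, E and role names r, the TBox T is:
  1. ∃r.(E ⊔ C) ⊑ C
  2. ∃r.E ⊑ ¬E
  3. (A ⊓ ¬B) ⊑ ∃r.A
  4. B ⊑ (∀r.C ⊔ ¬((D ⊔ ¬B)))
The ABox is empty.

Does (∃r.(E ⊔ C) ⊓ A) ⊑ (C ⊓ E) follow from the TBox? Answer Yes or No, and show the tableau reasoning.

No

1. (∃r.(E ⊔ C) ⊓ A) ⊑ (C ⊓ E)  ⇔  ((∃r.(E ⊔ C) ⊓ A) ⊓ (¬C ⊔ ¬E)) unsat w.r.t. T
   apply at x₀: ∃r.(E ⊔ C)⊑C
   open: L(x₀) ⊇ {A, B, C, ¬E, ∀r.C, …} (+ ∃-successors)
2. Hence (∃r.(E ⊔ C) ⊓ A) ⊑ (C ⊓ E): not entailed.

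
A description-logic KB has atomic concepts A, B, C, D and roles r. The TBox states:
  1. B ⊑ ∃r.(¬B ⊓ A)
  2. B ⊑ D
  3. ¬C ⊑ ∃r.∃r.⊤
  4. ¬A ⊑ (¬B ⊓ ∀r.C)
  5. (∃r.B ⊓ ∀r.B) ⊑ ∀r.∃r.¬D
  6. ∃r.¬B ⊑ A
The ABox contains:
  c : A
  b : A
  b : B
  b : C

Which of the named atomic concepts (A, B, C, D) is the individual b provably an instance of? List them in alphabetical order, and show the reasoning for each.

1. b : A?  L(b) = {A, B, C} ∪ {¬A}
   clash {A, ¬A} at b — b ∈ A
2. b : B?  L(b) = {A, B, C} ∪ {¬B}
   clash {B, ¬B} at b — b ∈ B
3. b : C?  L(b) = {A, B, C} ∪ {¬C}
   clash {C, ¬C} at b — b ∈ C
4. b : D?  L(b) = {A, B, C} ∪ {¬D}
   clash {D, ¬D} at b — b ∈ D
5. Entailed for b: {A, B, C, D}

{A, B, C, D}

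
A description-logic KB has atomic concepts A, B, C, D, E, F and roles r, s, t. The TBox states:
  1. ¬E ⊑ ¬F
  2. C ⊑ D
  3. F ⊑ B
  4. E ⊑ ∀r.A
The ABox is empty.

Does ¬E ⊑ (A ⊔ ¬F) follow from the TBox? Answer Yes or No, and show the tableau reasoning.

1. ¬E ⊑ (A ⊔ ¬F)  ⇔  (¬E ⊓ (¬A ⊓ F)) unsat w.r.t. T
   all branches close; clash {F, ¬F} at x₀
2. Hence ¬E ⊑ (A ⊔ ¬F): entailed.

Yes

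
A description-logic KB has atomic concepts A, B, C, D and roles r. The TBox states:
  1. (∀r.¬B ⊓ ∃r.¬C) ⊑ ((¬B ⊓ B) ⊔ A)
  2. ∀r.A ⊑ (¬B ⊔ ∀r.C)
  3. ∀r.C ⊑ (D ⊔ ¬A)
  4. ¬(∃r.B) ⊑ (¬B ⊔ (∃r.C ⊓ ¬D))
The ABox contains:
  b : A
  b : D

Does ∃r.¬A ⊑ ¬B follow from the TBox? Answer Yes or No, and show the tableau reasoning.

1. ∃r.¬A ⊑ ¬B  ⇔  (∃r.¬A ⊓ B) unsat w.r.t. T
   open: L(x₀) ⊇ {B, ∃r.B, ∃r.¬A, ∃r.¬C} (+ ∃-successors)
2. Hence ∃r.¬A ⊑ ¬B: not entailed.

No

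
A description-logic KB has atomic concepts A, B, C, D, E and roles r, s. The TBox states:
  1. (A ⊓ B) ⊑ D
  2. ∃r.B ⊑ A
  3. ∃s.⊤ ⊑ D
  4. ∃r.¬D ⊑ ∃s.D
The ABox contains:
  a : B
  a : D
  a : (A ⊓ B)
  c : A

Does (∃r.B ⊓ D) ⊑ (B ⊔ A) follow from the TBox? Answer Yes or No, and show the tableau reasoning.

1. (∃r.B ⊓ D) ⊑ (B ⊔ A)  ⇔  ((∃r.B ⊓ D) ⊓ (¬B ⊓ ¬A)) unsat w.r.t. T
   all branches close; clash {A, ¬A} at x₀
2. Hence (∃r.B ⊓ D) ⊑ (B ⊔ A): entailed.

Yes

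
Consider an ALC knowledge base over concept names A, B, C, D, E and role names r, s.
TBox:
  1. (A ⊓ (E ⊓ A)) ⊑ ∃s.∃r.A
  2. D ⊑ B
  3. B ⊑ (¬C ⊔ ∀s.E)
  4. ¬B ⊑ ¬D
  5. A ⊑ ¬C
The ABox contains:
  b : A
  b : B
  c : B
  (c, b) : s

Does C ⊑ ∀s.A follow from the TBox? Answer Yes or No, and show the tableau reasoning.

1. C ⊑ ∀s.A  ⇔  (C ⊓ ∃s.¬A) unsat w.r.t. T
   open: L(x₀) ⊇ {B, C, ¬A, ∀s.E, ∃s.¬A} (+ ∃-successors)
2. Hence C ⊑ ∀s.A: not entailed.

No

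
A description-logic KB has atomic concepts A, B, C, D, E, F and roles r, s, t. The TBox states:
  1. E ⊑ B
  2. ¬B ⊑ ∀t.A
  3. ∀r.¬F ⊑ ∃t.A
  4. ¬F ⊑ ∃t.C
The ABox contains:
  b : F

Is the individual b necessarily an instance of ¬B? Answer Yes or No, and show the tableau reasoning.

No

1. b : ¬B?  L(b) = {F} ∪ {B}
   open: L(b) ⊇ {B, F, ∃r.F} (+ ∃-successors) — b ∉ ¬B possible
2. Hence b : ¬B: not entailed.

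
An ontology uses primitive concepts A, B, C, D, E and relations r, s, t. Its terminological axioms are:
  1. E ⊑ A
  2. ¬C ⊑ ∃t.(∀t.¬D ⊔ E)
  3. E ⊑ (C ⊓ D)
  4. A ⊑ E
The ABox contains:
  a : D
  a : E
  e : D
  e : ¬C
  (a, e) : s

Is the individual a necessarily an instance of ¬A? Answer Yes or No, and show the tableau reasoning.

No

1. a : ¬A?  L(a) = {D, E} ∪ {A}
   apply at a: E⊑(C ⊓ D)
   open: L(a) ⊇ {A, C, D, E} — a ∉ ¬A possible
2. Hence a : ¬A: not entailed.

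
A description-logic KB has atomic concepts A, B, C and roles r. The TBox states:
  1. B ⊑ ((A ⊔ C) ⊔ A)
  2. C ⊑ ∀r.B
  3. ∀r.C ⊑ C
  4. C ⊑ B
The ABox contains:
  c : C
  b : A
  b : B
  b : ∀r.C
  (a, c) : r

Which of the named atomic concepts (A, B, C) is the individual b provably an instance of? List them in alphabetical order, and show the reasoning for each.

{A, B, C}

1. b : A?  L(b) = {A, B, ∀r.C} ∪ {¬A}
   clash {A, ¬A} at b — b ∈ A
2. b : B?  L(b) = {A, B, ∀r.C} ∪ {¬B}
   clash {B, ¬B} at b — b ∈ B
3. b : C?  L(b) = {A, B, ∀r.C} ∪ {¬C}
   clash {C, ¬C} at b — b ∈ C
4. Entailed for b: {A, B, C}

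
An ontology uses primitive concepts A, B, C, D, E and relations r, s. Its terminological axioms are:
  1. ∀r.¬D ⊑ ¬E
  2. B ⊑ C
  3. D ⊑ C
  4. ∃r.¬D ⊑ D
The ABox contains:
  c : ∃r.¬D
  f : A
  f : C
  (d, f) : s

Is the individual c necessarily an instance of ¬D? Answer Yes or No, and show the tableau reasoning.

1. c : ¬D?  L(c) = {∃r.¬D} ∪ {D}
   apply at c: D⊑C
   open: L(c) ⊇ {C, D, ¬B, ∃r.D, ∃r.¬D} (+ ∃-successors) — c ∉ ¬D possible
2. Hence c : ¬D: not entailed.

No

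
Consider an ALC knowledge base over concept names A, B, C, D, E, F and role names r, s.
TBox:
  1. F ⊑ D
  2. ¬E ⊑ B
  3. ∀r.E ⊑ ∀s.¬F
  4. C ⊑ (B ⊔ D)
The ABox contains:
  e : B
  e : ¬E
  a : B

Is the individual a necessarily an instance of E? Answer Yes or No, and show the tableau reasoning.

1. a : E?  L(a) = {B} ∪ {¬E}
   open: L(a) ⊇ {B, ¬C, ¬E, ¬F, ∃r.¬E} (+ ∃-successors) — a ∉ E possible
2. Hence a : E: not entailed.

No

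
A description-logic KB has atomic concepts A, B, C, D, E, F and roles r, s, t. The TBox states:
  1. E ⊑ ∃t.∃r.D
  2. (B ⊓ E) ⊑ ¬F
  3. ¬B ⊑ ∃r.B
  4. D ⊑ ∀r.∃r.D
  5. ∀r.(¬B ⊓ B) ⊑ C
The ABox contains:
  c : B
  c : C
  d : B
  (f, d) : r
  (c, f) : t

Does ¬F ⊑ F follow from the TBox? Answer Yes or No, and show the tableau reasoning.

1. ¬F ⊑ F  ⇔  (¬F ⊓ ¬F) unsat w.r.t. T
   open: L(x₀) ⊇ {B, ¬D, ¬E, ¬F, ∃r.(B ⊔ ¬B)} (+ ∃-successors)
2. Hence ¬F ⊑ F: not entailed.

No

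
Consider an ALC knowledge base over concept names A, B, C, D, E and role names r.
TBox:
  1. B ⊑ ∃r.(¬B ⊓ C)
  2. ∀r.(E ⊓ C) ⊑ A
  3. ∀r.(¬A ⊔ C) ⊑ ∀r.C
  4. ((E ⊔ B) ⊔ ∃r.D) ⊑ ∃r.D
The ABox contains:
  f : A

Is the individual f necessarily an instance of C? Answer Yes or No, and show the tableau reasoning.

No

1. f : C?  L(f) = {A} ∪ {¬C}
   open: L(f) ⊇ {A, ¬B, ¬C, ¬E, ∀r.¬D, …} (+ ∃-successors) — f ∉ C possible
2. Hence f : C: not entailed.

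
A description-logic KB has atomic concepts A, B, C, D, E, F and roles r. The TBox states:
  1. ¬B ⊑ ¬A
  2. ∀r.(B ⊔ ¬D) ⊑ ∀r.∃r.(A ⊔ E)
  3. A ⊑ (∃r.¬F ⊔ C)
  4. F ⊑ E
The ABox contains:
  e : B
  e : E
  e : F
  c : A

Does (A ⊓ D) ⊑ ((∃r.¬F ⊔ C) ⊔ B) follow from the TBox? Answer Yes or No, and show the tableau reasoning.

1. (A ⊓ D) ⊑ ((∃r.¬F ⊔ C) ⊔ B)  ⇔  ((A ⊓ D) ⊓ ((∀r.F ⊓ ¬C) ⊓ ¬B)) unsat w.r.t. T
   all branches close; clash {A, ¬A} at x₀
2. Hence (A ⊓ D) ⊑ ((∃r.¬F ⊔ C) ⊔ B): entailed.

Yes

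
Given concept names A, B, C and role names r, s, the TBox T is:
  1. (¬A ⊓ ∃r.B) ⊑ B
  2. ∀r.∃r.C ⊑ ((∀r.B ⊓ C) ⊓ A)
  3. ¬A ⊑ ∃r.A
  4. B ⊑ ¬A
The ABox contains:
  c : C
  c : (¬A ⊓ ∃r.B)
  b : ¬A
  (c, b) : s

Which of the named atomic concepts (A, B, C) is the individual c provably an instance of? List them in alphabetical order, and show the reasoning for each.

1. c : A?  L(c) = {C, (¬A ⊓ ∃r.B)} ∪ {¬A}
   apply at c: (¬A ⊓ ∃r.B)⊑B; ¬A⊑∃r.A
   open: L(c) ⊇ {B, C, ¬A, ∃r.A, ∃r.B, …} (+ ∃-successors) — c ∉ A possible
2. c : B?  L(c) = {C, (¬A ⊓ ∃r.B)} ∪ {¬B}
   clash {B, ¬B} at c — c ∈ B
3. c : C?  L(c) = {C, (¬A ⊓ ∃r.B)} ∪ {¬C}
   clash {C, ¬C} at c — c ∈ C
4. Entailed for c: {B, C}

{B, C}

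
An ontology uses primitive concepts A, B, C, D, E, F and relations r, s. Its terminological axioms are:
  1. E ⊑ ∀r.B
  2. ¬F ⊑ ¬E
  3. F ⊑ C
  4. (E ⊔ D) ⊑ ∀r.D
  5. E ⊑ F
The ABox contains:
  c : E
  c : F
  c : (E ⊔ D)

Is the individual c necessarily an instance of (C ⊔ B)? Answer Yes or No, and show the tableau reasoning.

1. c : (C ⊔ B)?  L(c) = {E, F, (E ⊔ D)} ∪ {(¬C ⊓ ¬B)}
   clash {C, ¬C} at c — c ∈ (C ⊔ B)
2. Hence c : (C ⊔ B): entailed.

Yes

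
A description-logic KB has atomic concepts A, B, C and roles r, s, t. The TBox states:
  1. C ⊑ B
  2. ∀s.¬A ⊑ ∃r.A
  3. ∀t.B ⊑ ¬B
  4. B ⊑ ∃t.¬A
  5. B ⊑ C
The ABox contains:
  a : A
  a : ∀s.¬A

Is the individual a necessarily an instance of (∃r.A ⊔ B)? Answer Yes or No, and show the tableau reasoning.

Yes

1. a : (∃r.A ⊔ B)?  L(a) = {A, ∀s.¬A} ∪ {(∀r.¬A ⊓ ¬B)}
   clash {B, ¬B} at a — a ∈ (∃r.A ⊔ B)
2. Hence a : (∃r.A ⊔ B): entailed.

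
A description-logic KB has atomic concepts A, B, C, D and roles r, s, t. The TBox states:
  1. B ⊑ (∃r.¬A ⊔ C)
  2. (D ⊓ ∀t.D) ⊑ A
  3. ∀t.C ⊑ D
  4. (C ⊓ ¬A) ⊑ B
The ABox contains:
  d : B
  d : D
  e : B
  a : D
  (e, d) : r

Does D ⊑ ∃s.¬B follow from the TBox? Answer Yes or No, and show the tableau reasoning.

No

1. D ⊑ ∃s.¬B  ⇔  (D ⊓ ∀s.B) unsat w.r.t. T
   open: L(x₀) ⊇ {D, ¬B, ¬C, ∀s.B, ∃t.¬D} (+ ∃-successors)
2. Hence D ⊑ ∃s.¬B: not entailed.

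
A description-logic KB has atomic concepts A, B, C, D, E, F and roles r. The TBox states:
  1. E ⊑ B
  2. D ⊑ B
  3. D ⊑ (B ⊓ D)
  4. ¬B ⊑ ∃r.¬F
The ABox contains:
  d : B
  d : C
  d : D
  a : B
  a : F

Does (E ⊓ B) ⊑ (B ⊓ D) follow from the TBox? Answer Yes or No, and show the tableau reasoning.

1. (E ⊓ B) ⊑ (B ⊓ D)  ⇔  ((E ⊓ B) ⊓ (¬B ⊔ ¬D)) unsat w.r.t. T
   open: L(x₀) ⊇ {B, E, ¬D}
2. Hence (E ⊓ B) ⊑ (B ⊓ D): not entailed.

No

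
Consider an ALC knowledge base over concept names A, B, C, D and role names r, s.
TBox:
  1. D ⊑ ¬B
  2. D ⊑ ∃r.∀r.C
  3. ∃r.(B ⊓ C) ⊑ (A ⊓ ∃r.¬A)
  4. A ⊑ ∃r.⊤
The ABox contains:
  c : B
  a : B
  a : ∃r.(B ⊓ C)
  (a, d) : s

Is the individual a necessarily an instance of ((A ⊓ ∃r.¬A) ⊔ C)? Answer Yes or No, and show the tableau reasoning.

Yes

1. a : ((A ⊓ ∃r.¬A) ⊔ C)?  L(a) = {B, ∃r.(B ⊓ C)} ∪ {((¬A ⊔ ∀r.A) ⊓ ¬C)}
   clash {B, ¬B} at a — a ∈ ((A ⊓ ∃r.¬A) ⊔ C)
2. Hence a : ((A ⊓ ∃r.¬A) ⊔ C): entailed.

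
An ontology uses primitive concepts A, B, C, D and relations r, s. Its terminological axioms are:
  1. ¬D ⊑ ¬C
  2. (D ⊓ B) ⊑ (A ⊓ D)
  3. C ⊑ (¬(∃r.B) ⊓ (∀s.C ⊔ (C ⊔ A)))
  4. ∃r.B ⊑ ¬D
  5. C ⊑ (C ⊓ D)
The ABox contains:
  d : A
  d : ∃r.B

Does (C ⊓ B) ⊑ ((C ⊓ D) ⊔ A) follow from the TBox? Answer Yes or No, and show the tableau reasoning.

1. (C ⊓ B) ⊑ ((C ⊓ D) ⊔ A)  ⇔  ((C ⊓ B) ⊓ ((¬C ⊔ ¬D) ⊓ ¬A)) unsat w.r.t. T
   all branches close; clash {C, ¬C} at x₀
2. Hence (C ⊓ B) ⊑ ((C ⊓ D) ⊔ A): entailed.

Yes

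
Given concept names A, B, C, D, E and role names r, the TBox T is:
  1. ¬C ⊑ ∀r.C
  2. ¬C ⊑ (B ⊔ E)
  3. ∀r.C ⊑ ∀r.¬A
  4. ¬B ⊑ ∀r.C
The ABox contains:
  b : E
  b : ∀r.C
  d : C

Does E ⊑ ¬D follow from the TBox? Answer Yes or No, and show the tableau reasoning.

No

1. E ⊑ ¬D  ⇔  (E ⊓ D) unsat w.r.t. T
   open: L(x₀) ⊇ {B, C, D, E, ∃r.¬C} (+ ∃-successors)
2. Hence E ⊑ ¬D: not entailed.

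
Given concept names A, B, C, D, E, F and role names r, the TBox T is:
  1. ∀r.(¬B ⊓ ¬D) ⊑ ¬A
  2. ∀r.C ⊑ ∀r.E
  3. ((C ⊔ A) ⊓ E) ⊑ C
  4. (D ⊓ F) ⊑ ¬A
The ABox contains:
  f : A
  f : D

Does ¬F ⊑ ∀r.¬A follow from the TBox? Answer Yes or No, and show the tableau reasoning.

No

1. ¬F ⊑ ∀r.¬A  ⇔  (¬F ⊓ ∃r.A) unsat w.r.t. T
   open: L(x₀) ⊇ {¬A, ¬C, ¬F, ∃r.(B ⊔ D), ∃r.A, …} (+ ∃-successors)
2. Hence ¬F ⊑ ∀r.¬A: not entailed.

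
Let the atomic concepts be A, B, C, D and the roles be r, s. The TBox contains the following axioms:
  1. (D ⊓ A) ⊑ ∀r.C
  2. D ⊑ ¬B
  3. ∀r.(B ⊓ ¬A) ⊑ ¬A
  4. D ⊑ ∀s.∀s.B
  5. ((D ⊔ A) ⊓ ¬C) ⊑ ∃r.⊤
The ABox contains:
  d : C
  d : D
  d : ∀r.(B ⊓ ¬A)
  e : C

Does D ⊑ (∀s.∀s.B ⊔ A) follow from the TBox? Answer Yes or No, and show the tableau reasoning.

1. D ⊑ (∀s.∀s.B ⊔ A)  ⇔  (D ⊓ (∃s.∃s.¬B ⊓ ¬A)) unsat w.r.t. T
   all branches close; clash {B, ¬B} at an ∃-successor
2. Hence D ⊑ (∀s.∀s.B ⊔ A): entailed.

Yes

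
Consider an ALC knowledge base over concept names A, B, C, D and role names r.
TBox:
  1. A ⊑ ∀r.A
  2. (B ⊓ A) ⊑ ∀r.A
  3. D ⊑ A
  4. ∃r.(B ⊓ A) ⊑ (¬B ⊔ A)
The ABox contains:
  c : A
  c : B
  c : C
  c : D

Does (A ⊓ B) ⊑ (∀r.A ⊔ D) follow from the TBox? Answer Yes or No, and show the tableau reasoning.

Yes

1. (A ⊓ B) ⊑ (∀r.A ⊔ D)  ⇔  ((A ⊓ B) ⊓ (∃r.¬A ⊓ ¬D)) unsat w.r.t. T
   all branches close; clash {A, ¬A} at an ∃-successor
2. Hence (A ⊓ B) ⊑ (∀r.A ⊔ D): entailed.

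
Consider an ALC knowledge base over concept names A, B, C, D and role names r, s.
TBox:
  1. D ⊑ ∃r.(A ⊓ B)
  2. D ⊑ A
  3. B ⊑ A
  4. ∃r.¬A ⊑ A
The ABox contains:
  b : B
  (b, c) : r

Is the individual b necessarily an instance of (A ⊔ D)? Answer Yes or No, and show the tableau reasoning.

Yes

1. b : (A ⊔ D)?  L(b) = {B} ∪ {(¬A ⊓ ¬D)}
   clash {A, ¬A} at b — b ∈ (A ⊔ D)
2. Hence b : (A ⊔ D): entailed.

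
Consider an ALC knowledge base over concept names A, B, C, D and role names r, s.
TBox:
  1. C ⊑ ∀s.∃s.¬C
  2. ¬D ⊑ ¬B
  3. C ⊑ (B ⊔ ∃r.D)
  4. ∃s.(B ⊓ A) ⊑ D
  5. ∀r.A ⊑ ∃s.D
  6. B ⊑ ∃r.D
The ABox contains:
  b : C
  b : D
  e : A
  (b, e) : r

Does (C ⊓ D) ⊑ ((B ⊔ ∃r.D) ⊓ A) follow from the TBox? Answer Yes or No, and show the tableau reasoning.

No

1. (C ⊓ D) ⊑ ((B ⊔ ∃r.D) ⊓ A)  ⇔  ((C ⊓ D) ⊓ ((¬B ⊓ ∀r.¬D) ⊔ ¬A)) unsat w.r.t. T
   apply at x₀: C⊑∀s.∃s.¬C; C⊑(B ⊔ ∃r.D)
   open: L(x₀) ⊇ {C, D, ¬A, ¬B, ∀s.∃s.¬C, …} (+ ∃-successors)
2. Hence (C ⊓ D) ⊑ ((B ⊔ ∃r.D) ⊓ A): not entailed.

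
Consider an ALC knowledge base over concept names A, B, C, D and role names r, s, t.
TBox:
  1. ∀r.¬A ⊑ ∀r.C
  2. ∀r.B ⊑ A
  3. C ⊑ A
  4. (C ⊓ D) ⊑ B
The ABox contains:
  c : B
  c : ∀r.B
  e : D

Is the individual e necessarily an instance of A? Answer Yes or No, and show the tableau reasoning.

No

1. e : A?  L(e) = {D} ∪ {¬A}
   open: L(e) ⊇ {D, ¬A, ¬C, ∃r.A, ∃r.¬B} (+ ∃-successors) — e ∉ A possible
2. Hence e : A: not entailed.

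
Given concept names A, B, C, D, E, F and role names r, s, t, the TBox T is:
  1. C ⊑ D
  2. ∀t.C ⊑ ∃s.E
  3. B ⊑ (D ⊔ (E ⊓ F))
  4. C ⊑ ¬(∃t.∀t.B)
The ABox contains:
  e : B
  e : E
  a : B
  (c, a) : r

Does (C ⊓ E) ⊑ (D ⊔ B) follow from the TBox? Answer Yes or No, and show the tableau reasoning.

1. (C ⊓ E) ⊑ (D ⊔ B)  ⇔  ((C ⊓ E) ⊓ (¬D ⊓ ¬B)) unsat w.r.t. T
   all branches close; clash {D, ¬D} at x₀
2. Hence (C ⊓ E) ⊑ (D ⊔ B): entailed.

Yes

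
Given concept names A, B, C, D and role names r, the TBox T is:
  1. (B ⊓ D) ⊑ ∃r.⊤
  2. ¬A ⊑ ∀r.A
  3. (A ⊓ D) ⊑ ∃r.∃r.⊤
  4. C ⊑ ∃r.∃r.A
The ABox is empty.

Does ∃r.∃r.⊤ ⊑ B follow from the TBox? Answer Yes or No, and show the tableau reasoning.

No

1. ∃r.∃r.⊤ ⊑ B  ⇔  (∃r.∃r.⊤ ⊓ ¬B) unsat w.r.t. T
   open: L(x₀) ⊇ {A, ¬B, ¬C, ∃r.∃r.⊤} (+ ∃-successors)
2. Hence ∃r.∃r.⊤ ⊑ B: not entailed.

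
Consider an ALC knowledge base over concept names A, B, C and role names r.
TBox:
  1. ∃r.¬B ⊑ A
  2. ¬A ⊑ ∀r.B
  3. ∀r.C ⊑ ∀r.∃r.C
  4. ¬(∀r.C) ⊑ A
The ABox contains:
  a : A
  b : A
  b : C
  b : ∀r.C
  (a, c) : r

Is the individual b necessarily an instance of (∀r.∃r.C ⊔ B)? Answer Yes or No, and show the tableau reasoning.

1. b : (∀r.∃r.C ⊔ B)?  L(b) = {A, C, ∀r.C} ∪ {(∃r.∀r.¬C ⊓ ¬B)}
   clash {C, ¬C} at an ∃-successor — b ∈ (∀r.∃r.C ⊔ B)
2. Hence b : (∀r.∃r.C ⊔ B): entailed.

Yes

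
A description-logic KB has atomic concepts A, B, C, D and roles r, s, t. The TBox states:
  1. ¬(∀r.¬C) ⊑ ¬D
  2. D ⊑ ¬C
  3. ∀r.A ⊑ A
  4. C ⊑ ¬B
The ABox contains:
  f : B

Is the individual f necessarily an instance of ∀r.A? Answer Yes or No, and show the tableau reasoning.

No

1. f : ∀r.A?  L(f) = {B} ∪ {∃r.¬A}
   open: L(f) ⊇ {B, ¬C, ∀r.¬C, ∃r.¬A} (+ ∃-successors) — f ∉ ∀r.A possible
2. Hence f : ∀r.A: not entailed.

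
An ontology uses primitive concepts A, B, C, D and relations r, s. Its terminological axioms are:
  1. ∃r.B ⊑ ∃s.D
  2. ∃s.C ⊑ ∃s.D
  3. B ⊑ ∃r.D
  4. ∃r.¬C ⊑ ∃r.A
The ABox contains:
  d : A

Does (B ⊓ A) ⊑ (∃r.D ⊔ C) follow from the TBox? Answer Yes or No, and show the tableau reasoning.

1. (B ⊓ A) ⊑ (∃r.D ⊔ C)  ⇔  ((B ⊓ A) ⊓ (∀r.¬D ⊓ ¬C)) unsat w.r.t. T
   all branches close; clash {D, ¬D} at an ∃-successor
2. Hence (B ⊓ A) ⊑ (∃r.D ⊔ C): entailed.

Yes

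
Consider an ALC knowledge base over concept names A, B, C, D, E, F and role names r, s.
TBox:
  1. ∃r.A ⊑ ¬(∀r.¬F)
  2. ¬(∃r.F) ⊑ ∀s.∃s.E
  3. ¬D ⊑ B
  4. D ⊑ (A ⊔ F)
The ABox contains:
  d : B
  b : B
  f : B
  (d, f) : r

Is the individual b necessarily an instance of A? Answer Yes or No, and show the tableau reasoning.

No

1. b : A?  L(b) = {B} ∪ {¬A}
   open: L(b) ⊇ {B, ¬A, ¬D, ∀r.¬A, ∃r.F} (+ ∃-successors) — b ∉ A possible
2. Hence b : A: not entailed.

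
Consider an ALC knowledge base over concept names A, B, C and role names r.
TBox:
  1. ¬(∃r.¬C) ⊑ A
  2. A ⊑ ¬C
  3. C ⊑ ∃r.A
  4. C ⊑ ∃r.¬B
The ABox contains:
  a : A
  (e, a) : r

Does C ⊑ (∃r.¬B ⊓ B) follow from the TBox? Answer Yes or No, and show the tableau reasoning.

1. C ⊑ (∃r.¬B ⊓ B)  ⇔  (C ⊓ (∀r.B ⊔ ¬B)) unsat w.r.t. T
   apply at x₀: C⊑∃r.A; C⊑∃r.¬B
   open: L(x₀) ⊇ {C, ¬A, ¬B, ∃r.A, ∃r.¬B, …} (+ ∃-successors)
2. Hence C ⊑ (∃r.¬B ⊓ B): not entailed.

No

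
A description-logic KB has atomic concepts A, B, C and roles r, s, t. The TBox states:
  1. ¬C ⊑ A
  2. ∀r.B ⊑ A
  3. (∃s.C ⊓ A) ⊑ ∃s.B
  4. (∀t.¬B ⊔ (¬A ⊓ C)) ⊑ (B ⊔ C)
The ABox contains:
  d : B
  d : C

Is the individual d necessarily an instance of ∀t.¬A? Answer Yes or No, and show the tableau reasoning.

No

1. d : ∀t.¬A?  L(d) = {B, C} ∪ {∃t.A}
   open: L(d) ⊇ {A, B, C, ∀s.¬C, ∃r.¬B, …} (+ ∃-successors) — d ∉ ∀t.¬A possible
2. Hence d : ∀t.¬A: not entailed.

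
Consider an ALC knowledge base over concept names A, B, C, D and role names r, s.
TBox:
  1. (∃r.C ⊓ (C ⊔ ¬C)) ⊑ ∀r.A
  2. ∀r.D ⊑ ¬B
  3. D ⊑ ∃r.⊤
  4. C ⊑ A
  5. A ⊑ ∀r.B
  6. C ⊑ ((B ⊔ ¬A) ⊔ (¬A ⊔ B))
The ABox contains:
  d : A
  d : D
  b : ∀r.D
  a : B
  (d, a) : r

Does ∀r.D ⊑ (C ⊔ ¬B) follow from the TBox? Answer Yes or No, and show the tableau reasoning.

Yes

1. ∀r.D ⊑ (C ⊔ ¬B)  ⇔  (∀r.D ⊓ (¬C ⊓ B)) unsat w.r.t. T
   all branches close; clash {B, ¬B} at x₀
2. Hence ∀r.D ⊑ (C ⊔ ¬B): entailed.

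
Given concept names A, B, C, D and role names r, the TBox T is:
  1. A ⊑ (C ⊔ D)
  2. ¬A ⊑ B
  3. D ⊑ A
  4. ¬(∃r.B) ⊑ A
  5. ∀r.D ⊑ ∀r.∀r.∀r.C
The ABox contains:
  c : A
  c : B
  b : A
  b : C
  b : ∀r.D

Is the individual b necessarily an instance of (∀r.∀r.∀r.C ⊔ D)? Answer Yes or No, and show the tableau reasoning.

Yes

1. b : (∀r.∀r.∀r.C ⊔ D)?  L(b) = {A, C, ∀r.D} ∪ {(∃r.∃r.∃r.¬C ⊓ ¬D)}
   clash {C, ¬C} at an ∃-successor — b ∈ (∀r.∀r.∀r.C ⊔ D)
2. Hence b : (∀r.∀r.∀r.C ⊔ D): entailed.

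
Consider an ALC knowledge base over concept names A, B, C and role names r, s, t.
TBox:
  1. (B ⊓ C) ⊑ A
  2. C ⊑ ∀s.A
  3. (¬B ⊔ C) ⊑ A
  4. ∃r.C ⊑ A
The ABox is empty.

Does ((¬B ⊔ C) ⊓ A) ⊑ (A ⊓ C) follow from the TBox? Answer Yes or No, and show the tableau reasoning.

1. ((¬B ⊔ C) ⊓ A) ⊑ (A ⊓ C)  ⇔  (((¬B ⊔ C) ⊓ A) ⊓ (¬A ⊔ ¬C)) unsat w.r.t. T
   open: L(x₀) ⊇ {A, ¬B, ¬C}
2. Hence ((¬B ⊔ C) ⊓ A) ⊑ (A ⊓ C): not entailed.

No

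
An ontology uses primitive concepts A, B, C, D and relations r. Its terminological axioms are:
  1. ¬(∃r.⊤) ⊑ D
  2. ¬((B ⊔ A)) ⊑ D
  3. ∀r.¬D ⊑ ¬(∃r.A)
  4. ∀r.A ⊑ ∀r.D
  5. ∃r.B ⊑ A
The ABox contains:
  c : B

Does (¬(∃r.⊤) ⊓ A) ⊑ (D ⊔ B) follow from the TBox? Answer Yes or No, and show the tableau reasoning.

1. (¬(∃r.⊤) ⊓ A) ⊑ (D ⊔ B)  ⇔  ((∀r.⊥ ⊓ A) ⊓ (¬D ⊓ ¬B)) unsat w.r.t. T
   all branches close; clash {D, ¬D} at x₀
2. Hence (¬(∃r.⊤) ⊓ A) ⊑ (D ⊔ B): entailed.

Yes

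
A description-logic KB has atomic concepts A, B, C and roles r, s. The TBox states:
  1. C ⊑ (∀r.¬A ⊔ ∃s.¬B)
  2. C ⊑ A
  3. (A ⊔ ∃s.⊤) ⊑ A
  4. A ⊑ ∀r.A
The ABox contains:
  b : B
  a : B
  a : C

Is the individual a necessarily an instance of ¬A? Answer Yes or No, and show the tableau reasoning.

1. a : ¬A?  L(a) = {B, C} ∪ {A}
   apply at a: C⊑(∀r.¬A ⊔ ∃s.¬B); A⊑∀r.A
   open: L(a) ⊇ {A, B, C, ∀r.A, ∀r.¬A} — a ∉ ¬A possible
2. Hence a : ¬A: not entailed.

No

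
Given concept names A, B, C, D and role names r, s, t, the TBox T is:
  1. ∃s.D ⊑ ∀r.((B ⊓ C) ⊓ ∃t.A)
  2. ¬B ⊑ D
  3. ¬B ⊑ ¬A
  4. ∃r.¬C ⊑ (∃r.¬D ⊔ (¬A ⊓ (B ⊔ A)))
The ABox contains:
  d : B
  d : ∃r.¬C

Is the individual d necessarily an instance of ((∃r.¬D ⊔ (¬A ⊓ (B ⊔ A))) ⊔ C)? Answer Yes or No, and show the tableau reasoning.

1. d : ((∃r.¬D ⊔ (¬A ⊓ (B ⊔ A))) ⊔ C)?  L(d) = {B, ∃r.¬C} ∪ {((∀r.D ⊓ (A ⊔ (¬B ⊓ ¬A))) ⊓ ¬C)}
   clash {B, ¬B} at d — d ∈ ((∃r.¬D ⊔ (¬A ⊓ (B ⊔ A))) ⊔ C)
2. Hence d : ((∃r.¬D ⊔ (¬A ⊓ (B ⊔ A))) ⊔ C): entailed.

Yes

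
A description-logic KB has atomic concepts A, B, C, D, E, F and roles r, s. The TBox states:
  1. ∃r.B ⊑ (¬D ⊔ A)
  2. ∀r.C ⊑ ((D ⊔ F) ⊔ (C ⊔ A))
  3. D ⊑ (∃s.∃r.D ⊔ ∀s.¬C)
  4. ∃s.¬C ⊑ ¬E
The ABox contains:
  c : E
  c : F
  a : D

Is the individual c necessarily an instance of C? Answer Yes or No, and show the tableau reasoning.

No

1. c : C?  L(c) = {E, F} ∪ {¬C}
   open: L(c) ⊇ {E, F, ¬C, ¬D, ∀r.¬B, …} (+ ∃-successors) — c ∉ C possible
2. Hence c : C: not entailed.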